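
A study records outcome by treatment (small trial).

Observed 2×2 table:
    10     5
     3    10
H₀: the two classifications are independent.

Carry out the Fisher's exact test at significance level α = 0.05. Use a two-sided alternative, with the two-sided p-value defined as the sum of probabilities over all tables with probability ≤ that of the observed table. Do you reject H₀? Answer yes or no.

Margins: r₁=15, r₂=13, c₁=13, c₂=15, n=28
p_obs = C(15,10)·C(13,3)/C(28,13); sum pmf over tables with pmf ≤ p_obs
p-value (two-sided) = 0.02964
At α=0.05: p < α → reject H₀

reject H₀: yes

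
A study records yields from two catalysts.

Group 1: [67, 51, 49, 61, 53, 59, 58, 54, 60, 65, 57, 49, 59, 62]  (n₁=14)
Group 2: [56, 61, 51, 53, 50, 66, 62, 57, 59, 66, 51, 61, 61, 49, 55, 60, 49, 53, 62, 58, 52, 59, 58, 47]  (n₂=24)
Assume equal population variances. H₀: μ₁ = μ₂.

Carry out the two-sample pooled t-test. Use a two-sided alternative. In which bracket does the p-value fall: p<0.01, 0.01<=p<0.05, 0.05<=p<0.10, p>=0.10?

p-value bracket: p>=0.10

x̄₁=57.429, s₁=5.612, n₁=14
x̄₂=56.500, s₂=5.453, n₂=24
s_p² = [13·5.612² + 23·5.453²]/36 = 30.3730
SE = √(s_p²·(1/14+1/24)) = 1.8534
t = (57.429−56.500)/1.8534 = 0.5010
df = 36
p-value (two-sided) = 0.61941
→ bracket: p>=0.10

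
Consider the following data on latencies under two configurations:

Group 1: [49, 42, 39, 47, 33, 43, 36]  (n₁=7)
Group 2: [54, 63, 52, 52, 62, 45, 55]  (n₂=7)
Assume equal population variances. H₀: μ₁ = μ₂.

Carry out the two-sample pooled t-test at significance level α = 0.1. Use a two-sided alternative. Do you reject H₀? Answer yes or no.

reject H₀: yes

x̄₁=41.286, s₁=5.736, n₁=7
x̄₂=54.714, s₂=6.211, n₂=7
s_p² = [6·5.736² + 6·6.211²]/12 = 35.7381
SE = √(s_p²·(1/7+1/7)) = 3.1954
t = (41.286−54.714)/3.1954 = -4.2024
df = 12
p-value (two-sided) = 0.00123
At α=0.1: p < α → reject H₀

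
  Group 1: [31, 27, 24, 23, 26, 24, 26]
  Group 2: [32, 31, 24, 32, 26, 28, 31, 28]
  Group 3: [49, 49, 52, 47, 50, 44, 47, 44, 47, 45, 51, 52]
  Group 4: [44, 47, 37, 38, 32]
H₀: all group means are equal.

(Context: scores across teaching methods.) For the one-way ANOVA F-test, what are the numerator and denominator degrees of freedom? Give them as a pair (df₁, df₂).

degrees of freedom = [3, 28]

k = 4 groups, N = 32 total
df = (k−1, N−k) = (4−1, 32−4) = (3, 28)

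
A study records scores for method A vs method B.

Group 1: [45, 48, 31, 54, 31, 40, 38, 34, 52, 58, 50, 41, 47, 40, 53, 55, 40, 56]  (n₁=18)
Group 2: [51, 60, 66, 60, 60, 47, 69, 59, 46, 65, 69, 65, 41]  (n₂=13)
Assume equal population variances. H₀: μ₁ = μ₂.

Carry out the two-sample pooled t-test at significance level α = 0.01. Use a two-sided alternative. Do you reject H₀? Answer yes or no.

x̄₁=45.167, s₁=8.659, n₁=18
x̄₂=58.308, s₂=9.214, n₂=13
s_p² = [17·8.659² + 12·9.214²]/29 = 79.0782
SE = √(s_p²·(1/18+1/13)) = 3.2367
t = (45.167−58.308)/3.2367 = -4.0600
df = 29
p-value (two-sided) = 0.00034
At α=0.01: p < α → reject H₀

reject H₀: yes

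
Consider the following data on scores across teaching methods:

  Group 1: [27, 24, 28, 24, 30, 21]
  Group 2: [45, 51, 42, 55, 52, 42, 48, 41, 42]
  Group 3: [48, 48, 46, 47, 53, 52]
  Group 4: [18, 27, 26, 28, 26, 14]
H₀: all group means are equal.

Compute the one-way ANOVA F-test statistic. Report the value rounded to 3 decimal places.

test statistic = 57.683

Group means [25.67, 46.44, 49.00, 23.17], grand mean 37.222
SSB = Σnᵢ(x̄ᵢ−x̄)² = 3584.278; SSW = ΣΣ(x−x̄ᵢ)² = 476.389
MSB = 3584.278/3 = 1194.7593; MSW = 476.389/23 = 20.7126
F = MSB/MSW = 57.6828
df = (3, 23)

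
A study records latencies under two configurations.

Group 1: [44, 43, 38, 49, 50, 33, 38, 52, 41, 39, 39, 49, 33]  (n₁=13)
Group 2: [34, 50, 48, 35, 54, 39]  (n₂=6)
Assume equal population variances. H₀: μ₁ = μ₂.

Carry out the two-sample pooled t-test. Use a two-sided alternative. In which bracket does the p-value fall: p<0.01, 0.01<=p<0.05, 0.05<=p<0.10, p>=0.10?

x̄₁=42.154, s₁=6.323, n₁=13
x̄₂=43.333, s₂=8.430, n₂=6
s_p² = [12·6.323² + 5·8.430²]/17 = 49.1192
SE = √(s_p²·(1/13+1/6)) = 3.4590
t = (42.154−43.333)/3.4590 = -0.3410
df = 17
p-value (two-sided) = 0.73729
→ bracket: p>=0.10

p-value bracket: p>=0.10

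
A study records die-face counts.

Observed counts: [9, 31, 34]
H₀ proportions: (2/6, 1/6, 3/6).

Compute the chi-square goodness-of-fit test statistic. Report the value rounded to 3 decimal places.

n = 74; E_i = n·p_i = [24.67, 12.33, 37.00]
χ² = (9−24.67)²/24.67 + (31−12.33)²/12.33 + (34−37.00)²/37.00 = 38.4459
df = 2

test statistic = 38.446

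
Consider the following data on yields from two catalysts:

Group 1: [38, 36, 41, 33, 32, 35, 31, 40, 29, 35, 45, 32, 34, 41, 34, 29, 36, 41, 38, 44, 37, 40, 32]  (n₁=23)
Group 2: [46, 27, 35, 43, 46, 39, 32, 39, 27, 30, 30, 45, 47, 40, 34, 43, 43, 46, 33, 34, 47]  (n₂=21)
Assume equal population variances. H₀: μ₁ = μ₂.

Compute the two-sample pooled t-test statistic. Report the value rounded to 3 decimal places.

test statistic = -1.240

x̄₁=36.217, s₁=4.522, n₁=23
x̄₂=38.381, s₂=6.903, n₂=21
s_p² = [22·4.522² + 20·6.903²]/42 = 33.4016
SE = √(s_p²·(1/23+1/21)) = 1.7444
t = (36.217−38.381)/1.7444 = -1.2403
df = 42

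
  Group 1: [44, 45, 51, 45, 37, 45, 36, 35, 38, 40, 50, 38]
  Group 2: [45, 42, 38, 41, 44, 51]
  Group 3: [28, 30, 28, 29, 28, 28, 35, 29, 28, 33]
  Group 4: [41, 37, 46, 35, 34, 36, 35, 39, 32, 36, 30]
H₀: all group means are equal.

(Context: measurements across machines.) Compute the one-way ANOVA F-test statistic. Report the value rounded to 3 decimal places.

test statistic = 19.223

Group means [42.00, 43.50, 29.60, 36.45], grand mean 37.487
SSB = Σnᵢ(x̄ᵢ−x̄)² = 1095.116; SSW = ΣΣ(x−x̄ᵢ)² = 664.627
MSB = 1095.116/3 = 365.0388; MSW = 664.627/35 = 18.9894
F = MSB/MSW = 19.2233
df = (3, 35)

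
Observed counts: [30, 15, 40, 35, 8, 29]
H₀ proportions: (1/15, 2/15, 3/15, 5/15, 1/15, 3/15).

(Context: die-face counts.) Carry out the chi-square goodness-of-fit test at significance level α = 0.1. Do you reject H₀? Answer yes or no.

reject H₀: yes

n = 157; E_i = n·p_i = [10.47, 20.93, 31.40, 52.33, 10.47, 31.40]
χ² = (30−10.47)²/10.47 + (15−20.93)²/20.93 + (40−31.40)²/31.40 + (35−52.33)²/52.33 + (8−10.47)²/10.47 + (29−31.40)²/31.40 = 46.9968
df = 5
p-value (upper-tail) = 0.00000
At α=0.1: p < α → reject H₀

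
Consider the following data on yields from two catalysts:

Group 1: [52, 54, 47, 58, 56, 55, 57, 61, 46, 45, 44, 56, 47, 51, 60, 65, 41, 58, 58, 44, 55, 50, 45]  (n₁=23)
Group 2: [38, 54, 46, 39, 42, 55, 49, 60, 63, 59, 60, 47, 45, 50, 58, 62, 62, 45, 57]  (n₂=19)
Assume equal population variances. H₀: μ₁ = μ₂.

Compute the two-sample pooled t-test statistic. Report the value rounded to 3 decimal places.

x̄₁=52.391, s₁=6.521, n₁=23
x̄₂=52.158, s₂=8.194, n₂=19
s_p² = [22·6.521² + 18·8.194²]/40 = 53.6001
SE = √(s_p²·(1/23+1/19)) = 2.2697
t = (52.391−52.158)/2.2697 = 0.1028
df = 40

test statistic = 0.103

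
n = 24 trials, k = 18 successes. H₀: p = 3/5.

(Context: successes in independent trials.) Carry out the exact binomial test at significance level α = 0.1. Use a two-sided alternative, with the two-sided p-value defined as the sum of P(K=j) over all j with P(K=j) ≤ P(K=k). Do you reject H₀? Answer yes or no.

Exact binomial: n=24, k=18, p₀=3/5=0.6000
P(X=j) = C(n,j)·p₀^j·(1−p₀)^(n−j); p = Σ P(X=j) over j with P(X=j) ≤ P(X=18)
p-value (two-sided) = 0.14945
At α=0.1: p ≥ α → fail to reject H₀

reject H₀: no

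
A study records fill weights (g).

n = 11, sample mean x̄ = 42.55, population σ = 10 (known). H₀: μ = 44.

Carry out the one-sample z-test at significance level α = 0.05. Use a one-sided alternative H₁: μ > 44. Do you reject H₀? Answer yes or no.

SE = σ/√n = 10/√11 = 3.0151
z = (x̄−μ₀)/SE = (42.55−44)/3.0151 = -0.4809
p-value (one-sided, H₁ greater) = 0.68471
At α=0.05: p ≥ α → fail to reject H₀

reject H₀: no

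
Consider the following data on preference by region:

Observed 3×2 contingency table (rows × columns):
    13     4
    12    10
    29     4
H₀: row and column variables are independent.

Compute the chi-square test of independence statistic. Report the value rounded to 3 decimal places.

Row totals [17, 22, 33], col totals [54, 18], n=72
χ² = (13−12.75)²/12.75 + (4−4.25)²/4.25 + (12−16.50)²/16.50 + (10−5.50)²/5.50 + (29−24.75)²/24.75 + (4−8.25)²/8.25 = 7.8479
df = 2

test statistic = 7.848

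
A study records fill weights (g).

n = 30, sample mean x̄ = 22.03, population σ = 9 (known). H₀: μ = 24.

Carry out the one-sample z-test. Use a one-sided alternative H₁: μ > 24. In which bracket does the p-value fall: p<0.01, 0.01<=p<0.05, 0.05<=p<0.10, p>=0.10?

SE = σ/√n = 9/√30 = 1.6432
z = (x̄−μ₀)/SE = (22.03−24)/1.6432 = -1.1989
p-value (one-sided, H₁ greater) = 0.88472
→ bracket: p>=0.10

p-value bracket: p>=0.10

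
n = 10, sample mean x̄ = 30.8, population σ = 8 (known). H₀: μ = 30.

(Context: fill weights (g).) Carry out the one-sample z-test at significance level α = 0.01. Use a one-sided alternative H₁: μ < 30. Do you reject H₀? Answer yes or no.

reject H₀: no

SE = σ/√n = 8/√10 = 2.5298
z = (x̄−μ₀)/SE = (30.8−30)/2.5298 = 0.3162
p-value (one-sided, H₁ less) = 0.62409
At α=0.01: p ≥ α → fail to reject H₀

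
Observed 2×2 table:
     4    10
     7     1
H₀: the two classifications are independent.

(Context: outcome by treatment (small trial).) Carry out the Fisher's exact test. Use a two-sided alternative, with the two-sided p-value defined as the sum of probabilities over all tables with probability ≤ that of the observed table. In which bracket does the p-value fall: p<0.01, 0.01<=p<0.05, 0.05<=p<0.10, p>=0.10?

Margins: r₁=14, r₂=8, c₁=11, c₂=11, n=22
p_obs = C(14,4)·C(8,7)/C(22,11); sum pmf over tables with pmf ≤ p_obs
p-value (two-sided) = 0.02374
→ bracket: 0.01<=p<0.05

p-value bracket: 0.01<=p<0.05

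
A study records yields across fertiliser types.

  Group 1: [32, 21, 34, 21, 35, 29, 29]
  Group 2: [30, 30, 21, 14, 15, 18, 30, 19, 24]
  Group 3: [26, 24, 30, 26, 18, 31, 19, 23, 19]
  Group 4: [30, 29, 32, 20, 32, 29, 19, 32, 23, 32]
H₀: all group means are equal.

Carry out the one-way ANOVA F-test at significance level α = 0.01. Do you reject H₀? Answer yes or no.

reject H₀: no

Group means [28.71, 22.33, 24.00, 27.80], grand mean 25.600
SSB = Σnᵢ(x̄ᵢ−x̄)² = 235.371; SSW = ΣΣ(x−x̄ᵢ)² = 951.029
MSB = 235.371/3 = 78.4571; MSW = 951.029/31 = 30.6783
F = MSB/MSW = 2.5574
df = (3, 31)
p-value (upper-tail) = 0.07311
At α=0.01: p ≥ α → fail to reject H₀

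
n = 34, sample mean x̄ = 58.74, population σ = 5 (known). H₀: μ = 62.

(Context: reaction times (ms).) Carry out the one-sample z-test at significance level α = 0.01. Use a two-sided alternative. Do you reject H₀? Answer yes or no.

reject H₀: yes

SE = σ/√n = 5/√34 = 0.8575
z = (x̄−μ₀)/SE = (58.74−62)/0.8575 = -3.8018
p-value (two-sided) = 0.00014
At α=0.01: p < α → reject H₀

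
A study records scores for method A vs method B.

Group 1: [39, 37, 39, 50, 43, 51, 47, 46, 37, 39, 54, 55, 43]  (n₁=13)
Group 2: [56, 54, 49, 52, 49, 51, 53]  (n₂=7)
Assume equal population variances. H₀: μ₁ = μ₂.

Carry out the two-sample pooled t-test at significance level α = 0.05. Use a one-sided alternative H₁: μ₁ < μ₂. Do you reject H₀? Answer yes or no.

reject H₀: yes

x̄₁=44.615, s₁=6.384, n₁=13
x̄₂=52.000, s₂=2.582, n₂=7
s_p² = [12·6.384² + 6·2.582²]/18 = 29.3932
SE = √(s_p²·(1/13+1/7)) = 2.5417
t = (44.615−52.000)/2.5417 = -2.9054
df = 18
p-value (one-sided, H₁ less) = 0.00472
At α=0.05: p < α → reject H₀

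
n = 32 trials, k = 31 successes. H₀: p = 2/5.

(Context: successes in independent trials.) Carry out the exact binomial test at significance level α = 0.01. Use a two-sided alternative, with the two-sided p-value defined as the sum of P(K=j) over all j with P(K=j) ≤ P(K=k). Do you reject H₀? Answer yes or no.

reject H₀: yes

Exact binomial: n=32, k=31, p₀=2/5=0.4000
P(X=j) = C(n,j)·p₀^j·(1−p₀)^(n−j); p = Σ P(X=j) over j with P(X=j) ≤ P(X=31)
p-value (two-sided) = 0.00000
At α=0.01: p < α → reject H₀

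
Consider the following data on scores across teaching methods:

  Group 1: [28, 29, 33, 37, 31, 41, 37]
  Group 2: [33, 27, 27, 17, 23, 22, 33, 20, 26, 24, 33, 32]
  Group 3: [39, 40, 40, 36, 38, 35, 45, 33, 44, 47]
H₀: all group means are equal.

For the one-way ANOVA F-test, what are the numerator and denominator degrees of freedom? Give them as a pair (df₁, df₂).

k = 3 groups, N = 29 total
df = (k−1, N−k) = (3−1, 29−3) = (2, 26)

degrees of freedom = [2, 26]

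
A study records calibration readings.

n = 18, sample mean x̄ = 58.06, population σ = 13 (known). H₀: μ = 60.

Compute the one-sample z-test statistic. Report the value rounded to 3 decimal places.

SE = σ/√n = 13/√18 = 3.0641
z = (x̄−μ₀)/SE = (58.06−60)/3.0641 = -0.6331

test statistic = -0.633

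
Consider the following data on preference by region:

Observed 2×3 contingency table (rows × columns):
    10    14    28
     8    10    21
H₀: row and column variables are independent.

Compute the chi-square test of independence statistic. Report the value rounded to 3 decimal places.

Row totals [52, 39], col totals [18, 24, 49], n=91
χ² = (10−10.29)²/10.29 + (14−13.71)²/13.71 + (28−28.00)²/28.00 + (8−7.71)²/7.71 + (10−10.29)²/10.29 + (21−21.00)²/21.00 = 0.0324
df = 2

test statistic = 0.032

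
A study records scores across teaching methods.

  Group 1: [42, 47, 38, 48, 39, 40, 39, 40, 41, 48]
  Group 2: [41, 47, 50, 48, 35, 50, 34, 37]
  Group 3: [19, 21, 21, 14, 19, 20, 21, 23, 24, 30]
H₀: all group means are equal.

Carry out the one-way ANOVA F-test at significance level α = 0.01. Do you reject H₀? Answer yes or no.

reject H₀: yes

Group means [42.20, 42.75, 21.20], grand mean 34.857
SSB = Σnᵢ(x̄ᵢ−x̄)² = 2902.729; SSW = ΣΣ(x−x̄ᵢ)² = 614.700
MSB = 2902.729/2 = 1451.3643; MSW = 614.700/25 = 24.5880
F = MSB/MSW = 59.0273
df = (2, 25)
p-value (upper-tail) = 0.00000
At α=0.01: p < α → reject H₀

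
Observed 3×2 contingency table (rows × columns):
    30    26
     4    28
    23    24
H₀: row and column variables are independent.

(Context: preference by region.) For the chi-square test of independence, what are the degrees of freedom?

degrees of freedom = 2

df = (r−1)(c−1) = (3−1)·(2−1) = 2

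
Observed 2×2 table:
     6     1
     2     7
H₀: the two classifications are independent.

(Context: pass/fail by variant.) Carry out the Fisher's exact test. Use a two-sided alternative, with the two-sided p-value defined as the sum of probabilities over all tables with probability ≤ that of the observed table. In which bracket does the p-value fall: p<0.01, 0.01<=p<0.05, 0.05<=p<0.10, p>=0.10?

p-value bracket: 0.01<=p<0.05

Margins: r₁=7, r₂=9, c₁=8, c₂=8, n=16
p_obs = C(7,6)·C(9,2)/C(16,8); sum pmf over tables with pmf ≤ p_obs
p-value (two-sided) = 0.04056
→ bracket: 0.01<=p<0.05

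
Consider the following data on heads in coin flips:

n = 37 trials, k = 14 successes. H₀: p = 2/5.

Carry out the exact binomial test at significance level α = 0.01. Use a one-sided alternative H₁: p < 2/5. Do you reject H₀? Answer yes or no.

reject H₀: no

Exact binomial: n=37, k=14, p₀=2/5=0.4000
P(X≤14) from Σ C(n,i)·p₀^i·(1−p₀)^(n−i)
p-value (one-sided, H₁ less) = 0.46446
At α=0.01: p ≥ α → fail to reject H₀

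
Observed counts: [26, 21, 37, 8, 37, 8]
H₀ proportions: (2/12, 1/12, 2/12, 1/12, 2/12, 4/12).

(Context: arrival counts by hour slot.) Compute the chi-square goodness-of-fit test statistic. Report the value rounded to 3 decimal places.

test statistic = 58.153

n = 137; E_i = n·p_i = [22.83, 11.42, 22.83, 11.42, 22.83, 45.67]
χ² = (26−22.83)²/22.83 + (21−11.42)²/11.42 + (37−22.83)²/22.83 + (8−11.42)²/11.42 + (37−22.83)²/22.83 + (8−45.67)²/45.67 = 58.1533
df = 5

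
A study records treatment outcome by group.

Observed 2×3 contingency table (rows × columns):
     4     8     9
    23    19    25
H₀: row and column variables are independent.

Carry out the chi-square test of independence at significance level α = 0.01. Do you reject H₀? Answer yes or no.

Row totals [21, 67], col totals [27, 27, 34], n=88
χ² = (4−6.44)²/6.44 + (8−6.44)²/6.44 + (9−8.11)²/8.11 + (23−20.56)²/20.56 + (19−20.56)²/20.56 + (25−25.89)²/25.89 = 1.8380
df = 2
p-value (upper-tail) = 0.39891
At α=0.01: p ≥ α → fail to reject H₀

reject H₀: no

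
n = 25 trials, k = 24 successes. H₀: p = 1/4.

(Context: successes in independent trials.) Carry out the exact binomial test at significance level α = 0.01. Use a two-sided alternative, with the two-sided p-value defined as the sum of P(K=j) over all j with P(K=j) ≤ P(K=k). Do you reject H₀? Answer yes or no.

reject H₀: yes

Exact binomial: n=25, k=24, p₀=1/4=0.2500
P(X=j) = C(n,j)·p₀^j·(1−p₀)^(n−j); p = Σ P(X=j) over j with P(X=j) ≤ P(X=24)
p-value (two-sided) = 0.00000
At α=0.01: p < α → reject H₀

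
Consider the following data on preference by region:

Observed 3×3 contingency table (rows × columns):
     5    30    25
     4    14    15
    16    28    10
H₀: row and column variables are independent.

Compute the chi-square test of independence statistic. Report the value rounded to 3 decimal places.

test statistic = 14.685

Row totals [60, 33, 54], col totals [25, 72, 50], n=147
χ² = (5−10.20)²/10.20 + (30−29.39)²/29.39 + (25−20.41)²/20.41 + (4−5.61)²/5.61 + (14−16.16)²/16.16 + (15−11.22)²/11.22 + (16−9.18)²/9.18 + (28−26.45)²/26.45 + (10−18.37)²/18.37 = 14.6846
df = 4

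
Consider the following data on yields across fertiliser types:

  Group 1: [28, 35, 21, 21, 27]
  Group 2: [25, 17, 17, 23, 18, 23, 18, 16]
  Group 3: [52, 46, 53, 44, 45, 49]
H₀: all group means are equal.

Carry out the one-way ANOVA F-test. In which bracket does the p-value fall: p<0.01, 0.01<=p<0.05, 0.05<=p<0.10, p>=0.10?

p-value bracket: p<0.01

Group means [26.40, 19.62, 48.17], grand mean 30.421
SSB = Σnᵢ(x̄ᵢ−x̄)² = 2902.723; SSW = ΣΣ(x−x̄ᵢ)² = 289.908
MSB = 2902.723/2 = 1451.3616; MSW = 289.908/16 = 18.1193
F = MSB/MSW = 80.1004
df = (2, 16)
p-value (upper-tail) = 0.00000
→ bracket: p<0.01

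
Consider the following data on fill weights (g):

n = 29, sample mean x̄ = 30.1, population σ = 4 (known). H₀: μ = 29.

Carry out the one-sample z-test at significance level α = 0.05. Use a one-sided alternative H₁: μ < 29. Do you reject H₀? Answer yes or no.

SE = σ/√n = 4/√29 = 0.7428
z = (x̄−μ₀)/SE = (30.1−29)/0.7428 = 1.4809
p-value (one-sided, H₁ less) = 0.93069
At α=0.05: p ≥ α → fail to reject H₀

reject H₀: no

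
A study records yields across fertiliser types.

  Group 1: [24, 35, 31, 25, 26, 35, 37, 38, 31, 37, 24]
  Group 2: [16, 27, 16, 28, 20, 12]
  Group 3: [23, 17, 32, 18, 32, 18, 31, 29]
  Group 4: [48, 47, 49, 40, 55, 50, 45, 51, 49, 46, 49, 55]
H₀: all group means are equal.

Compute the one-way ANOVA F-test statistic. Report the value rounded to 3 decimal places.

test statistic = 48.563

Group means [31.18, 19.83, 25.00, 48.67], grand mean 33.676
SSB = Σnᵢ(x̄ᵢ−x̄)² = 4516.972; SSW = ΣΣ(x−x̄ᵢ)² = 1023.136
MSB = 4516.972/3 = 1505.6572; MSW = 1023.136/33 = 31.0041
F = MSB/MSW = 48.5631
df = (3, 33)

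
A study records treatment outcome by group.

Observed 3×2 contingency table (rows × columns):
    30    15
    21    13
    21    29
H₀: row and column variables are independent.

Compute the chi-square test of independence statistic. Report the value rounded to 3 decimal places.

Row totals [45, 34, 50], col totals [72, 57], n=129
χ² = (30−25.12)²/25.12 + (15−19.88)²/19.88 + (21−18.98)²/18.98 + (13−15.02)²/15.02 + (21−27.91)²/27.91 + (29−22.09)²/22.09 = 6.5061
df = 2

test statistic = 6.506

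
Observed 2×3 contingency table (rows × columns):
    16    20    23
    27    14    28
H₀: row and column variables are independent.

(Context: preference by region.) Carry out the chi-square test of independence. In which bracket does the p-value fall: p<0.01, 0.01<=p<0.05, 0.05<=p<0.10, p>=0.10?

p-value bracket: p>=0.10

Row totals [59, 69], col totals [43, 34, 51], n=128
χ² = (16−19.82)²/19.82 + (20−15.67)²/15.67 + (23−23.51)²/23.51 + (27−23.18)²/23.18 + (14−18.33)²/18.33 + (28−27.49)²/27.49 = 3.6037
df = 2
p-value (upper-tail) = 0.16499
→ bracket: p>=0.10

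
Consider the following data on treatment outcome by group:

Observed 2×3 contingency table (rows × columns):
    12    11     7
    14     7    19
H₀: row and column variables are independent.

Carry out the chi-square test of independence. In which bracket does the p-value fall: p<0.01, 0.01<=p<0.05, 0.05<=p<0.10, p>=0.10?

p-value bracket: 0.05<=p<0.10

Row totals [30, 40], col totals [26, 18, 26], n=70
χ² = (12−11.14)²/11.14 + (11−7.71)²/7.71 + (7−11.14)²/11.14 + (14−14.86)²/14.86 + (7−10.29)²/10.29 + (19−14.86)²/14.86 = 5.2600
df = 2
p-value (upper-tail) = 0.07208
→ bracket: 0.05<=p<0.10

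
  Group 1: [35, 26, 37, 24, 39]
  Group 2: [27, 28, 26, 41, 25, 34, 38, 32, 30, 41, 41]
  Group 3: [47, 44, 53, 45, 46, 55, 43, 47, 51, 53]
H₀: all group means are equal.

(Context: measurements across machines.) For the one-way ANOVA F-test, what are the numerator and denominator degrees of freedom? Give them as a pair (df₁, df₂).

degrees of freedom = [2, 23]

k = 3 groups, N = 26 total
df = (k−1, N−k) = (3−1, 26−3) = (2, 23)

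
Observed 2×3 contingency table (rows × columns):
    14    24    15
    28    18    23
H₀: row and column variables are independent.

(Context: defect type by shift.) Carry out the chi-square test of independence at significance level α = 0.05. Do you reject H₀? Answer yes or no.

reject H₀: no

Row totals [53, 69], col totals [42, 42, 38], n=122
χ² = (14−18.25)²/18.25 + (24−18.25)²/18.25 + (15−16.51)²/16.51 + (28−23.75)²/23.75 + (18−23.75)²/23.75 + (23−21.49)²/21.49 = 5.1991
df = 2
p-value (upper-tail) = 0.07431
At α=0.05: p ≥ α → fail to reject H₀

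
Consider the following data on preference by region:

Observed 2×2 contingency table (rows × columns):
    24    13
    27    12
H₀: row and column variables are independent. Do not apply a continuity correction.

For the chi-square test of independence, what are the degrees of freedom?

df = (r−1)(c−1) = (2−1)·(2−1) = 1

degrees of freedom = 1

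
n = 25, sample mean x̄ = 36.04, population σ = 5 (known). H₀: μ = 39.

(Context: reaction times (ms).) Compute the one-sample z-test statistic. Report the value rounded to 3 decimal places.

test statistic = -2.960

SE = σ/√n = 5/√25 = 1.0000
z = (x̄−μ₀)/SE = (36.04−39)/1.0000 = -2.9600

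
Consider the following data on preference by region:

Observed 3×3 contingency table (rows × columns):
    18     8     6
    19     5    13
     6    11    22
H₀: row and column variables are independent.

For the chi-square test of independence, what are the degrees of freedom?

degrees of freedom = 4

df = (r−1)(c−1) = (3−1)·(3−1) = 4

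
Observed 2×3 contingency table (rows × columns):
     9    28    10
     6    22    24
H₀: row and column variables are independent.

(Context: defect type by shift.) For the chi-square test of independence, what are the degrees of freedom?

degrees of freedom = 2

df = (r−1)(c−1) = (2−1)·(3−1) = 2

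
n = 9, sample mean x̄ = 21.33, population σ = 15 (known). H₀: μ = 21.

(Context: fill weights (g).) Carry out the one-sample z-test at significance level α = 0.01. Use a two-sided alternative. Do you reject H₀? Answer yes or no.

SE = σ/√n = 15/√9 = 5.0000
z = (x̄−μ₀)/SE = (21.33−21)/5.0000 = 0.0660
p-value (two-sided) = 0.94738
At α=0.01: p ≥ α → fail to reject H₀

reject H₀: no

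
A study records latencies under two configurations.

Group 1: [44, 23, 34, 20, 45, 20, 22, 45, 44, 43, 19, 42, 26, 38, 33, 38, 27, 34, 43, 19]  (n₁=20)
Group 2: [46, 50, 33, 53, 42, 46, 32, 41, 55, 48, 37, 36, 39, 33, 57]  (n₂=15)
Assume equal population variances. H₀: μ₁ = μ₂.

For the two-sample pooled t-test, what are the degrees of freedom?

df = n₁ + n₂ − 2 = 20 + 15 − 2 = 33

degrees of freedom = 33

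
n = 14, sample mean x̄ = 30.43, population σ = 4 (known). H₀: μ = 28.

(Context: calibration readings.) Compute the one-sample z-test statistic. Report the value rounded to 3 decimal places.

SE = σ/√n = 4/√14 = 1.0690
z = (x̄−μ₀)/SE = (30.43−28)/1.0690 = 2.2731

test statistic = 2.273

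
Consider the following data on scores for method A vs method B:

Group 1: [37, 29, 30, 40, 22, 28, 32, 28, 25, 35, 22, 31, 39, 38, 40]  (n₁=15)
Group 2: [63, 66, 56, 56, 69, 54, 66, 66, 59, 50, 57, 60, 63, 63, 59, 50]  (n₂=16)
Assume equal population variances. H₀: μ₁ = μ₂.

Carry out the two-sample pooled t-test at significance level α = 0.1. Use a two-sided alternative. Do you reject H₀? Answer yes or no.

reject H₀: yes

x̄₁=31.733, s₁=6.216, n₁=15
x̄₂=59.812, s₂=5.741, n₂=16
s_p² = [14·6.216² + 15·5.741²]/29 = 35.7024
SE = √(s_p²·(1/15+1/16)) = 2.1475
t = (31.733−59.812)/2.1475 = -13.0756
df = 29
p-value (two-sided) = 0.00000
At α=0.1: p < α → reject H₀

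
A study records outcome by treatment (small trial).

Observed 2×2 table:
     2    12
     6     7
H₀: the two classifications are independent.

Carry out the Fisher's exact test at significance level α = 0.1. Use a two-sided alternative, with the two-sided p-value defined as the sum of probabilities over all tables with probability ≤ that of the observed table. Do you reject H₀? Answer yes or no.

Margins: r₁=14, r₂=13, c₁=8, c₂=19, n=27
p_obs = C(14,2)·C(13,6)/C(27,8); sum pmf over tables with pmf ≤ p_obs
p-value (two-sided) = 0.10319
At α=0.1: p ≥ α → fail to reject H₀

reject H₀: no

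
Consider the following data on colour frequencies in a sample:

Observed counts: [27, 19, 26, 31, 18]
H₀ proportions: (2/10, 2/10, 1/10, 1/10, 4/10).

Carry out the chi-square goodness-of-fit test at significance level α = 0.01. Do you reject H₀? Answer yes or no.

reject H₀: yes

n = 121; E_i = n·p_i = [24.20, 24.20, 12.10, 12.10, 48.40]
χ² = (27−24.20)²/24.20 + (19−24.20)²/24.20 + (26−12.10)²/12.10 + (31−12.10)²/12.10 + (18−48.40)²/48.40 = 66.0248
df = 4
p-value (upper-tail) = 0.00000
At α=0.01: p < α → reject H₀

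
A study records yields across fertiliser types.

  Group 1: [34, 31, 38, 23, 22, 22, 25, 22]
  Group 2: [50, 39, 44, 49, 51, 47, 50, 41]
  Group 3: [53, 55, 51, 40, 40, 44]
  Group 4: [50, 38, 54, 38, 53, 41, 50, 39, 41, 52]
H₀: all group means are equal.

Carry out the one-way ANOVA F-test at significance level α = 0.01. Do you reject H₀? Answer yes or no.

reject H₀: yes

Group means [27.12, 46.38, 47.17, 45.60], grand mean 41.469
SSB = Σnᵢ(x̄ᵢ−x̄)² = 2203.985; SSW = ΣΣ(x−x̄ᵢ)² = 1053.983
MSB = 2203.985/3 = 734.6618; MSW = 1053.983/28 = 37.6423
F = MSB/MSW = 19.5169
df = (3, 28)
p-value (upper-tail) = 0.00000
At α=0.01: p < α → reject H₀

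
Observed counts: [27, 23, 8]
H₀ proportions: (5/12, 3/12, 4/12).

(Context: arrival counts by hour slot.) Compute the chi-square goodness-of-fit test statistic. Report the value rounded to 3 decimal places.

n = 58; E_i = n·p_i = [24.17, 14.50, 19.33]
χ² = (27−24.17)²/24.17 + (23−14.50)²/14.50 + (8−19.33)²/19.33 = 11.9586
df = 2

test statistic = 11.959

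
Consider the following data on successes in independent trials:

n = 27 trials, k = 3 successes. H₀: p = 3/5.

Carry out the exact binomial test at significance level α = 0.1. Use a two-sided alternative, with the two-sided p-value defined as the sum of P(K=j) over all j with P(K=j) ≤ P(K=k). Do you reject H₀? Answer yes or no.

reject H₀: yes

Exact binomial: n=27, k=3, p₀=3/5=0.6000
P(X=j) = C(n,j)·p₀^j·(1−p₀)^(n−j); p = Σ P(X=j) over j with P(X=j) ≤ P(X=3)
p-value (two-sided) = 0.00000
At α=0.1: p < α → reject H₀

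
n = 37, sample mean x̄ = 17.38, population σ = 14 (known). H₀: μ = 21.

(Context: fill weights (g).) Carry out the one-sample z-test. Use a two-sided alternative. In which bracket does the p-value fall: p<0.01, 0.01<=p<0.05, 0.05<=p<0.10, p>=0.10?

SE = σ/√n = 14/√37 = 2.3016
z = (x̄−μ₀)/SE = (17.38−21)/2.3016 = -1.5728
p-value (two-sided) = 0.11576
→ bracket: p>=0.10

p-value bracket: p>=0.10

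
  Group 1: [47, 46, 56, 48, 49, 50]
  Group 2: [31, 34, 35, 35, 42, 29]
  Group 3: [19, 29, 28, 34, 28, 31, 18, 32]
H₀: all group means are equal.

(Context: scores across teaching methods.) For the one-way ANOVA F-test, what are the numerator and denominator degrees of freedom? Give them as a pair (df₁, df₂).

degrees of freedom = [2, 17]

k = 3 groups, N = 20 total
df = (k−1, N−k) = (3−1, 20−3) = (2, 17)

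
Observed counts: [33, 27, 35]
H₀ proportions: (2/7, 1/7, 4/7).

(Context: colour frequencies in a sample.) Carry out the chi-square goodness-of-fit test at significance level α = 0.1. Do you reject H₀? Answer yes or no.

n = 95; E_i = n·p_i = [27.14, 13.57, 54.29]
χ² = (33−27.14)²/27.14 + (27−13.57)²/13.57 + (35−54.29)²/54.29 = 21.4026
df = 2
p-value (upper-tail) = 0.00002
At α=0.1: p < α → reject H₀

reject H₀: yes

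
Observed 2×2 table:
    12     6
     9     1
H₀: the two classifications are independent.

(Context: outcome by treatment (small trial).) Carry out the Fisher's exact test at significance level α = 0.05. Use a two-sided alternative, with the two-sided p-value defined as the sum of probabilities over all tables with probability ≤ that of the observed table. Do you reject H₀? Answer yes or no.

Margins: r₁=18, r₂=10, c₁=21, c₂=7, n=28
p_obs = C(18,12)·C(10,9)/C(28,21); sum pmf over tables with pmf ≤ p_obs
p-value (two-sided) = 0.36424
At α=0.05: p ≥ α → fail to reject H₀

reject H₀: no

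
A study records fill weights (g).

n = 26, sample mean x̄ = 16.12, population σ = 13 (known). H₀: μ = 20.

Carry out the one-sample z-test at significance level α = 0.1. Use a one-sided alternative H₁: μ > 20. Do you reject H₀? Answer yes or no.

reject H₀: no

SE = σ/√n = 13/√26 = 2.5495
z = (x̄−μ₀)/SE = (16.12−20)/2.5495 = -1.5219
p-value (one-sided, H₁ greater) = 0.93598
At α=0.1: p ≥ α → fail to reject H₀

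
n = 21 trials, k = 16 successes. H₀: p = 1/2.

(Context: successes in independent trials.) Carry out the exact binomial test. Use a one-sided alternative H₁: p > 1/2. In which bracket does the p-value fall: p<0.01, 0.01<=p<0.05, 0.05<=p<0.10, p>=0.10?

Exact binomial: n=21, k=16, p₀=1/2=0.5000
P(X≥16) from Σ C(n,i)·p₀^i·(1−p₀)^(n−i)
p-value (one-sided, H₁ greater) = 0.01330
→ bracket: 0.01<=p<0.05

p-value bracket: 0.01<=p<0.05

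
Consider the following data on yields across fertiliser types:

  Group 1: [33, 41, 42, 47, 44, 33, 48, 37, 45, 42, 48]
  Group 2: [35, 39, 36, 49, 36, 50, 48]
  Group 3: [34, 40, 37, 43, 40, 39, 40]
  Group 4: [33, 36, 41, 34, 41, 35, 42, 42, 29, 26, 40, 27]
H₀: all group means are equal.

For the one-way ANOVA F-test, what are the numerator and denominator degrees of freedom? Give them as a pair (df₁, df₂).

degrees of freedom = [3, 33]

k = 4 groups, N = 37 total
df = (k−1, N−k) = (4−1, 37−4) = (3, 33)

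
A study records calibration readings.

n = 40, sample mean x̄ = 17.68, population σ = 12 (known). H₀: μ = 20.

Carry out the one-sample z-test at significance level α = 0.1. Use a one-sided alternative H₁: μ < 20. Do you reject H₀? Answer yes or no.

SE = σ/√n = 12/√40 = 1.8974
z = (x̄−μ₀)/SE = (17.68−20)/1.8974 = -1.2227
p-value (one-sided, H₁ less) = 0.11071
At α=0.1: p ≥ α → fail to reject H₀

reject H₀: no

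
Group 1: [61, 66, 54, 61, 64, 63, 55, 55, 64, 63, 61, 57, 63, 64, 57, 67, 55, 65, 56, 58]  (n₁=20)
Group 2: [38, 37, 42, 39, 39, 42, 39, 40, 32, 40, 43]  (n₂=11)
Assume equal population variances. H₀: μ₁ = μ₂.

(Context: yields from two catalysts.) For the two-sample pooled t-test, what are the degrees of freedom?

degrees of freedom = 29

df = n₁ + n₂ − 2 = 20 + 11 − 2 = 29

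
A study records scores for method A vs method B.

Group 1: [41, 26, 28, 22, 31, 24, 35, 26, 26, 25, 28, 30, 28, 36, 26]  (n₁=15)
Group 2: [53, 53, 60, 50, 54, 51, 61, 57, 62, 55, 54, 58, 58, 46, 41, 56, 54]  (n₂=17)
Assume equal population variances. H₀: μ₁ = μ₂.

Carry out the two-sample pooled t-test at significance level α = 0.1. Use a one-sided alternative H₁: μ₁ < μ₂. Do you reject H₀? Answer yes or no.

reject H₀: yes

x̄₁=28.800, s₁=5.088, n₁=15
x̄₂=54.294, s₂=5.324, n₂=17
s_p² = [14·5.088² + 16·5.324²]/30 = 27.1976
SE = √(s_p²·(1/15+1/17)) = 1.8474
t = (28.800−54.294)/1.8474 = -13.7997
df = 30
p-value (one-sided, H₁ less) = 0.00000
At α=0.1: p < α → reject H₀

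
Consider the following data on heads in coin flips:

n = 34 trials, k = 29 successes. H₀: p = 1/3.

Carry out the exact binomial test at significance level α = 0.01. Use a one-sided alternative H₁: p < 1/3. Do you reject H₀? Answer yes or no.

Exact binomial: n=34, k=29, p₀=1/3=0.3333
P(X≤29) from Σ C(n,i)·p₀^i·(1−p₀)^(n−i)
p-value (one-sided, H₁ less) = 1.00000
At α=0.01: p ≥ α → fail to reject H₀

reject H₀: no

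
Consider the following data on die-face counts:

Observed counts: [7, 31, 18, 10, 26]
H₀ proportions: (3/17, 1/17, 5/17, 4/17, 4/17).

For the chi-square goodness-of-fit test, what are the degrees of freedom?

df = k − 1 = 5 − 1 = 4

degrees of freedom = 4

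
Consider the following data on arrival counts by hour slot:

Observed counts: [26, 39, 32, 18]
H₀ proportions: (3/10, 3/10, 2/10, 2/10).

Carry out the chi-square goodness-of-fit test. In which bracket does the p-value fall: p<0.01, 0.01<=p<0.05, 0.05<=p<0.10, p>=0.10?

n = 115; E_i = n·p_i = [34.50, 34.50, 23.00, 23.00]
χ² = (26−34.50)²/34.50 + (39−34.50)²/34.50 + (32−23.00)²/23.00 + (18−23.00)²/23.00 = 7.2899
df = 3
p-value (upper-tail) = 0.06321
→ bracket: 0.05<=p<0.10

p-value bracket: 0.05<=p<0.10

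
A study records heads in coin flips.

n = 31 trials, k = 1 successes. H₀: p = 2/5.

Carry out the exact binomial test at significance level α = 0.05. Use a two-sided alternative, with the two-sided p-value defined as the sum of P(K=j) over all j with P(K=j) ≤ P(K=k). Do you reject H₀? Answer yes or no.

Exact binomial: n=31, k=1, p₀=2/5=0.4000
P(X=j) = C(n,j)·p₀^j·(1−p₀)^(n−j); p = Σ P(X=j) over j with P(X=j) ≤ P(X=1)
p-value (two-sided) = 0.00000
At α=0.05: p < α → reject H₀

reject H₀: yes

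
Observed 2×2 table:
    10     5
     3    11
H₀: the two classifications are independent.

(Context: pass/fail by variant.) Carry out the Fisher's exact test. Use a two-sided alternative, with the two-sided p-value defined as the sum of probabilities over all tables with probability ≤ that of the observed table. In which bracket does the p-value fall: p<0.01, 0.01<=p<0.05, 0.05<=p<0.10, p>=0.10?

p-value bracket: 0.01<=p<0.05

Margins: r₁=15, r₂=14, c₁=13, c₂=16, n=29
p_obs = C(15,10)·C(14,3)/C(29,13); sum pmf over tables with pmf ≤ p_obs
p-value (two-sided) = 0.02533
→ bracket: 0.01<=p<0.05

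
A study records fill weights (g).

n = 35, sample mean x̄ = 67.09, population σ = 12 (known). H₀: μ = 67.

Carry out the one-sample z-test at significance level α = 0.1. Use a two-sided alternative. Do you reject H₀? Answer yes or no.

reject H₀: no

SE = σ/√n = 12/√35 = 2.0284
z = (x̄−μ₀)/SE = (67.09−67)/2.0284 = 0.0444
p-value (two-sided) = 0.96461
At α=0.1: p ≥ α → fail to reject H₀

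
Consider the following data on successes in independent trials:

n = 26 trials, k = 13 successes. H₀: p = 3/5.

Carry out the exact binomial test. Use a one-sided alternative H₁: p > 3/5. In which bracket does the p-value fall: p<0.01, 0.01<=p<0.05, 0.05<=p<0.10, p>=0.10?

p-value bracket: p>=0.10

Exact binomial: n=26, k=13, p₀=3/5=0.6000
P(X≥13) from Σ C(n,i)·p₀^i·(1−p₀)^(n−i)
p-value (one-sided, H₁ greater) = 0.89181
→ bracket: p>=0.10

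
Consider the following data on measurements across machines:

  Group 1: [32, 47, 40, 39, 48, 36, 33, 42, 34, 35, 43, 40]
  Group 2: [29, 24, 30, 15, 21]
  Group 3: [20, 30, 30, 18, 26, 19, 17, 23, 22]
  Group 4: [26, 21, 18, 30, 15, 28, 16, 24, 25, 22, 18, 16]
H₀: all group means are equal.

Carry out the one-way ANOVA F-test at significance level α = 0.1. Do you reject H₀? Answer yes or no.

reject H₀: yes

Group means [39.08, 23.80, 22.78, 21.58], grand mean 27.684
SSB = Σnᵢ(x̄ᵢ−x̄)² = 2298.022; SSW = ΣΣ(x−x̄ᵢ)² = 932.189
MSB = 2298.022/3 = 766.0072; MSW = 932.189/34 = 27.4173
F = MSB/MSW = 27.9388
df = (3, 34)
p-value (upper-tail) = 0.00000
At α=0.1: p < α → reject H₀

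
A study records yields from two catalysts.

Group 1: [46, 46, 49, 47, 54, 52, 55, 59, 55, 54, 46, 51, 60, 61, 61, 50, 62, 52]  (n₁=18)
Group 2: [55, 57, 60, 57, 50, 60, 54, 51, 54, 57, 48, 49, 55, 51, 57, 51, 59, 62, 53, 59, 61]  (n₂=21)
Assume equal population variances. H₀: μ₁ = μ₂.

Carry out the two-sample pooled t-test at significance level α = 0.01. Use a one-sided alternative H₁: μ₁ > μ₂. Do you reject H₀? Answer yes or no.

reject H₀: no

x̄₁=53.333, s₁=5.509, n₁=18
x̄₂=55.238, s₂=4.158, n₂=21
s_p² = [17·5.509² + 20·4.158²]/37 = 23.2921
SE = √(s_p²·(1/18+1/21)) = 1.5502
t = (53.333−55.238)/1.5502 = -1.2287
df = 37
p-value (one-sided, H₁ greater) = 0.88653
At α=0.01: p ≥ α → fail to reject H₀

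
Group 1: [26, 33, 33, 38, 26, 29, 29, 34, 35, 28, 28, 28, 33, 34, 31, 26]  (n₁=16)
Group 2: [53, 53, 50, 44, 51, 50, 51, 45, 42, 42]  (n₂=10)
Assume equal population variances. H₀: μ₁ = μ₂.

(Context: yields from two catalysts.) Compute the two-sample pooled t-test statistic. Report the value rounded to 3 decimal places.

x̄₁=30.688, s₁=3.683, n₁=16
x̄₂=48.100, s₂=4.383, n₂=10
s_p² = [15·3.683² + 9·4.383²]/24 = 15.6807
SE = √(s_p²·(1/16+1/10)) = 1.5963
t = (30.688−48.100)/1.5963 = -10.9082
df = 24

test statistic = -10.908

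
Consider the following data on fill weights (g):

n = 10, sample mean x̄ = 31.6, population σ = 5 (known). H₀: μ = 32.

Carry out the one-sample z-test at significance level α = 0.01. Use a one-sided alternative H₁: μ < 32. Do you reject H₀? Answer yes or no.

reject H₀: no

SE = σ/√n = 5/√10 = 1.5811
z = (x̄−μ₀)/SE = (31.6−32)/1.5811 = -0.2530
p-value (one-sided, H₁ less) = 0.40014
At α=0.01: p ≥ α → fail to reject H₀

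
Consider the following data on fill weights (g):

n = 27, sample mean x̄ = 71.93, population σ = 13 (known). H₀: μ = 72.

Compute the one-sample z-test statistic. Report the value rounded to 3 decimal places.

SE = σ/√n = 13/√27 = 2.5019
z = (x̄−μ₀)/SE = (71.93−72)/2.5019 = -0.0280

test statistic = -0.028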